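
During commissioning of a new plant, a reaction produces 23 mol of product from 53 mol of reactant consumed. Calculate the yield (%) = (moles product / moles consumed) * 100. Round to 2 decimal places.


Yield = (moles product / moles consumed) * 100%
Yield = (23 / 53) * 100
Yield = 0.434 * 100
Yield = 43.40%


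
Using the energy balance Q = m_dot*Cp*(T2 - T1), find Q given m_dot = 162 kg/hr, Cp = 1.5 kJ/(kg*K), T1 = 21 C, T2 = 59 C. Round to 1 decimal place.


Q = m_dot * Cp * (T2 - T1)
Q = 162 * 1.5 * (59 - 21)
Q = 162 * 1.5 * 38
Q = 9234.0 kJ/hr


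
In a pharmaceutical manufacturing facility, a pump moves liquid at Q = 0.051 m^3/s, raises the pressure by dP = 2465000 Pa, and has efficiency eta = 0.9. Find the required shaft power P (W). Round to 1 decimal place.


P = Q * dP / eta
P = 0.051 * 2465000 / 0.9
P = 125715.0 / 0.9
P = 139683.3 W


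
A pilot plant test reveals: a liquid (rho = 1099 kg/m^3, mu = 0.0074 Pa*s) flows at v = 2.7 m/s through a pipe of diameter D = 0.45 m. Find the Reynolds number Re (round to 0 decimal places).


Re = rho * v * D / mu
Re = 1099 * 2.7 * 0.45 / 0.0074
Re = 1335.285 / 0.0074
Re = 180444


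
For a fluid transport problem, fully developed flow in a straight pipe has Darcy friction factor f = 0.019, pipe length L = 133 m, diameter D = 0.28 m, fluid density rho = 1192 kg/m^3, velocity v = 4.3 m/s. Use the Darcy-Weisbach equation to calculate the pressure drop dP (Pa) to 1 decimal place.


dP = f * (L/D) * (rho*v^2/2)
dP = 0.019 * (133/0.28) * (1192*4.3^2/2)
L/D = 475.0
rho*v^2/2 = 1192*18.49/2 = 11020.04
dP = 0.019 * 475.0 * 11020.04
dP = 99455.9 Pa


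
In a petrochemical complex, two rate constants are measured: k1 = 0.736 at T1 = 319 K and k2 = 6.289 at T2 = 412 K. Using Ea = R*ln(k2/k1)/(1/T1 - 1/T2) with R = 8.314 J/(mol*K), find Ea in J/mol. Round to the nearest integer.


Ea = R * ln(k2/k1) / (1/T1 - 1/T2)
ln(k2/k1) = ln(6.289/0.736) = 2.1453272
1/T1 - 1/T2 = 1/319 - 1/412 = 0.000707611772
Ea = 8.314 * 2.1453272 / 0.000707611772
Ea = 25206 J/mol


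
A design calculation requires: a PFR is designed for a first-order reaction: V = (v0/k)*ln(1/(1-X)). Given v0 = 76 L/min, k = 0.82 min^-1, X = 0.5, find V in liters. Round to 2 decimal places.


V = (v0/k) * ln(1/(1-X))
V = (76/0.82) * ln(1/(1-0.5))
V = 92.682927 * ln(2.0)
V = 92.682927 * 0.693147
V = 64.24 L


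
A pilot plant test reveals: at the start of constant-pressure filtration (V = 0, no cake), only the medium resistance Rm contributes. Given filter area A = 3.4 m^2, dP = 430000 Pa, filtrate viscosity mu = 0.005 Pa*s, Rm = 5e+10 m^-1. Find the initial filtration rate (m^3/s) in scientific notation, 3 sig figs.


rate = A * dP / (mu * Rm)
rate = 3.4 * 430000 / (0.005 * 5e+10)
rate = 1462000.0 / 2.500e+08
rate = 5.85e-03 m^3/s


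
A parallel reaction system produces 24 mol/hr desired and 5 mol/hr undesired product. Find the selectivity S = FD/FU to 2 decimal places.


S = desired product rate / undesired product rate
S = 24 / 5
S = 4.80


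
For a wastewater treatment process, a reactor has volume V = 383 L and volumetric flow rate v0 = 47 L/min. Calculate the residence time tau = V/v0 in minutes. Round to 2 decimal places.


tau = V / v0
tau = 383 / 47
tau = 8.15 min


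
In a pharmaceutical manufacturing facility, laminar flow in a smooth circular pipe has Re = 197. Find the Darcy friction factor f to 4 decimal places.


f = 64 / Re
f = 64 / 197
f = 0.3249


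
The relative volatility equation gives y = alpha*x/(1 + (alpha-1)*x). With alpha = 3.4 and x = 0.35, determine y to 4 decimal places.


y = alpha*x / (1 + (alpha-1)*x)
y = 3.4*0.35 / (1 + (3.4-1)*0.35)
y = 1.19 / (1 + 0.84)
y = 1.19 / 1.84
y = 0.6467


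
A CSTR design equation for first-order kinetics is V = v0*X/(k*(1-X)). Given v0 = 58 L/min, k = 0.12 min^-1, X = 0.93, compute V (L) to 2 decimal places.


V = v0 * X / (k * (1 - X))
V = 58 * 0.93 / (0.12 * (1 - 0.93))
V = 53.94 / (0.12 * 0.07)
V = 53.94 / 0.0084
V = 6421.43 L


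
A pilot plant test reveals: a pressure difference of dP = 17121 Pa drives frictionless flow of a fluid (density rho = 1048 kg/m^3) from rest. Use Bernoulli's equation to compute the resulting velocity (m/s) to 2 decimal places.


v = sqrt(2*dP/rho)
v = sqrt(2*17121/1048)
v = sqrt(32.673664)
v = 5.72 m/s


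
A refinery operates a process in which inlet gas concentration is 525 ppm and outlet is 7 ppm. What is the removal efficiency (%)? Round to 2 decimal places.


Efficiency = (G_in - G_out) / G_in * 100%
Efficiency = (525 - 7) / 525 * 100
Efficiency = 518 / 525 * 100
Efficiency = 98.67%


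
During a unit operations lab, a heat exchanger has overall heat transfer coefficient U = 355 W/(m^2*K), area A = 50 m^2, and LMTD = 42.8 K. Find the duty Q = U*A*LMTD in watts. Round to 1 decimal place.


Q = U * A * LMTD
Q = 355 * 50 * 42.8
Q = 759700.0 W


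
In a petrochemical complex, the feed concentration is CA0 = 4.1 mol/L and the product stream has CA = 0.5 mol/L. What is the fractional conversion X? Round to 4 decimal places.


X = (CA0 - CA) / CA0
X = (4.1 - 0.5) / 4.1
X = 3.6 / 4.1
X = 0.8780


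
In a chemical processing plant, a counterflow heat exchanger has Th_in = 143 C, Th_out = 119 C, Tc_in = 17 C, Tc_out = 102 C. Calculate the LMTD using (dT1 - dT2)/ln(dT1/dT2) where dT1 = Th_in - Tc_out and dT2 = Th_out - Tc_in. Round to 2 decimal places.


dT1 = Th_in - Tc_out = 143 - 102 = 41
dT2 = Th_out - Tc_in = 119 - 17 = 102
LMTD = (dT1 - dT2) / ln(dT1/dT2)
LMTD = (41 - 102) / ln(41/102)
LMTD = 66.93 K


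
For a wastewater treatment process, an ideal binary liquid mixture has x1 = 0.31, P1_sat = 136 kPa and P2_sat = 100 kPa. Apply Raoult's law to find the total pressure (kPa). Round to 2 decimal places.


P = x1*P1_sat + x2*P2_sat
x2 = 1 - x1 = 1 - 0.31 = 0.69
P = 0.31*136 + 0.69*100
P = 42.16 + 69.0
P = 111.16 kPa


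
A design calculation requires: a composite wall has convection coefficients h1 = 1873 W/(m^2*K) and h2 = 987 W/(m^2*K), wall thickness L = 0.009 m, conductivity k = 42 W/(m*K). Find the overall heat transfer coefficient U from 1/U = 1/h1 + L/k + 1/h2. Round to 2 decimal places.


1/U = 1/h1 + L/k + 1/h2
1/U = 1/1873 + 0.009/42 + 1/987
1/U = 0.0005339028 + 0.0002142857 + 0.0010131712
1/U = 0.0017613597
U = 567.74 W/(m^2*K)


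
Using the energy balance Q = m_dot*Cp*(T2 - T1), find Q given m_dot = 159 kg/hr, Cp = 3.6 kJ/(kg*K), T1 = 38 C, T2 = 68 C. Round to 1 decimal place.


Q = m_dot * Cp * (T2 - T1)
Q = 159 * 3.6 * (68 - 38)
Q = 159 * 3.6 * 30
Q = 17172.0 kJ/hr


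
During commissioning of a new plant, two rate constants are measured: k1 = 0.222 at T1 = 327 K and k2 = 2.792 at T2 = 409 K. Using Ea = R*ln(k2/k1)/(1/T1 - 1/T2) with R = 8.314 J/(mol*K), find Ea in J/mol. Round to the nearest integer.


Ea = R * ln(k2/k1) / (1/T1 - 1/T2)
ln(k2/k1) = ln(2.792/0.222) = 2.5318361
1/T1 - 1/T2 = 1/327 - 1/409 = 0.0006131162
Ea = 8.314 * 2.5318361 / 0.0006131162
Ea = 34332 J/mol


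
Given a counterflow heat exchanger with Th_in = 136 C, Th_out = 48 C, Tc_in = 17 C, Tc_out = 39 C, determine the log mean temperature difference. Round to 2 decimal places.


dT1 = Th_in - Tc_out = 136 - 39 = 97
dT2 = Th_out - Tc_in = 48 - 17 = 31
LMTD = (dT1 - dT2) / ln(dT1/dT2)
LMTD = (97 - 31) / ln(97/31)
LMTD = 57.86 K


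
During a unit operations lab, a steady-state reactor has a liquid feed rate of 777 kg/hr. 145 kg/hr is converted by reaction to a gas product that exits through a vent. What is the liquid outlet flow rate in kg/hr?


Steady-state mass balance on the main outlet: F_out = F_in - F_removed
F_out = 777 - 145
F_out = 632 kg/hr


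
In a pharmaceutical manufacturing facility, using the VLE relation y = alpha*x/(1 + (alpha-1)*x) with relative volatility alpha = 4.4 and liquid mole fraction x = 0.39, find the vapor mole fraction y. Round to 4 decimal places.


y = alpha*x / (1 + (alpha-1)*x)
y = 4.4*0.39 / (1 + (4.4-1)*0.39)
y = 1.716 / (1 + 1.326)
y = 1.716 / 2.326
y = 0.7377


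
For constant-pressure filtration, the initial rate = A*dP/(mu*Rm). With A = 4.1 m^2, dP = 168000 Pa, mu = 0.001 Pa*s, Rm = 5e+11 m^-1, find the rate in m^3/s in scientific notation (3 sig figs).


rate = A * dP / (mu * Rm)
rate = 4.1 * 168000 / (0.001 * 5e+11)
rate = 688800.0 / 5.000e+08
rate = 1.38e-03 m^3/s


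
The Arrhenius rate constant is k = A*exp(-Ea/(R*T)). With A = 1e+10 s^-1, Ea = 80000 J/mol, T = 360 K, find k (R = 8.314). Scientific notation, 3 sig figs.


k = A * exp(-Ea/(R*T))
k = 1e+10 * exp(-80000 / (8.314 * 360))
k = 1e+10 * exp(-26.728677)
k = 2.47e-02


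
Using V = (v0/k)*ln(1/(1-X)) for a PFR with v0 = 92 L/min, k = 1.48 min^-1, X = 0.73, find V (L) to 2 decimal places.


V = (v0/k) * ln(1/(1-X))
V = (92/1.48) * ln(1/(1-0.73))
V = 62.162162 * ln(3.703704)
V = 62.162162 * 1.309333
V = 81.39 L


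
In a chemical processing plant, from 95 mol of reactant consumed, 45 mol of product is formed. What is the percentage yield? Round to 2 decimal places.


Yield = (moles product / moles consumed) * 100%
Yield = (45 / 95) * 100
Yield = 0.4737 * 100
Yield = 47.37%


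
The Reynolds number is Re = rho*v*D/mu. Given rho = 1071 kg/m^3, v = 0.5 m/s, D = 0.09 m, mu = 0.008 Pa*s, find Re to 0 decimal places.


Re = rho * v * D / mu
Re = 1071 * 0.5 * 0.09 / 0.008
Re = 48.195 / 0.008
Re = 6024


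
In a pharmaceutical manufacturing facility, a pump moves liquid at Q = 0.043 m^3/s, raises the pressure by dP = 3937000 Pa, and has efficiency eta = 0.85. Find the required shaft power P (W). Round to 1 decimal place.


P = Q * dP / eta
P = 0.043 * 3937000 / 0.85
P = 169291.0 / 0.85
P = 199165.9 W


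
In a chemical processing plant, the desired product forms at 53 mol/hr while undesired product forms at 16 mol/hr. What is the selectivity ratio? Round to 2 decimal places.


S = desired product rate / undesired product rate
S = 53 / 16
S = 3.31


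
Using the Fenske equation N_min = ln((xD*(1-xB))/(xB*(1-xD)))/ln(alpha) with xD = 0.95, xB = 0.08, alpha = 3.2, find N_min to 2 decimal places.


N_min = ln((xD*(1-xB))/(xB*(1-xD))) / ln(alpha)
Numerator inside ln: 0.874 / 0.004 = 218.5
ln(218.5) = 5.386786
ln(alpha) = ln(3.2) = 1.163151
N_min = 5.386786 / 1.163151 = 4.63


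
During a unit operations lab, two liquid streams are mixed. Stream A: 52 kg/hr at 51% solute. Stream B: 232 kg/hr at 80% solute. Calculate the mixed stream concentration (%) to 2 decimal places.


Mass balance on solute: F1*x1 + F2*x2 = F3*x3
F3 = F1 + F2 = 52 + 232 = 284 kg/hr
x3 = (F1*x1 + F2*x2)/F3
x3 = (52*0.51 + 232*0.8) / 284
x3 = 74.69%


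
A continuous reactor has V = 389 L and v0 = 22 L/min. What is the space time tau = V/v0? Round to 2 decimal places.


tau = V / v0
tau = 389 / 22
tau = 17.68 min


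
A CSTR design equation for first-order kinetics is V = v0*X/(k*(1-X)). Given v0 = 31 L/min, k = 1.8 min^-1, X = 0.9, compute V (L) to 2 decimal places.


V = v0 * X / (k * (1 - X))
V = 31 * 0.9 / (1.8 * (1 - 0.9))
V = 27.9 / (1.8 * 0.1)
V = 27.9 / 0.18
V = 155.00 L


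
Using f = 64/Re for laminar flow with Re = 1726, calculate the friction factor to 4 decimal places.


f = 64 / Re
f = 64 / 1726
f = 0.0371


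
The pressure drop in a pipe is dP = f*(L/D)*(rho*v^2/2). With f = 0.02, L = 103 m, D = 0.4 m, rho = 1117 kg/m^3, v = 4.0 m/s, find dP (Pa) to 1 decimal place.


dP = f * (L/D) * (rho*v^2/2)
dP = 0.02 * (103/0.4) * (1117*4.0^2/2)
L/D = 257.5
rho*v^2/2 = 1117*16.0/2 = 8936.0
dP = 0.02 * 257.5 * 8936.0
dP = 46020.4 Pa


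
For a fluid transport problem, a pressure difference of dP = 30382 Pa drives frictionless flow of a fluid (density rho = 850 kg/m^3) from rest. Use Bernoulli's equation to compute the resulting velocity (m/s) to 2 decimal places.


v = sqrt(2*dP/rho)
v = sqrt(2*30382/850)
v = sqrt(71.487059)
v = 8.46 m/s


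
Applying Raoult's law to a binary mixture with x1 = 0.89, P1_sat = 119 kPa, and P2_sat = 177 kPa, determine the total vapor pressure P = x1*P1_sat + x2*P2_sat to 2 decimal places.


P = x1*P1_sat + x2*P2_sat
x2 = 1 - x1 = 1 - 0.89 = 0.11
P = 0.89*119 + 0.11*177
P = 105.91 + 19.47
P = 125.38 kPa


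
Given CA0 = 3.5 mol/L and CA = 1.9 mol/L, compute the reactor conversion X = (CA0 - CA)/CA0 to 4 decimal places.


X = (CA0 - CA) / CA0
X = (3.5 - 1.9) / 3.5
X = 1.6 / 3.5
X = 0.4571


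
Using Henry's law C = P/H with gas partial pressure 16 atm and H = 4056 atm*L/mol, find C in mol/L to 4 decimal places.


C = P / H
C = 16 / 4056
C = 0.0039 mol/L


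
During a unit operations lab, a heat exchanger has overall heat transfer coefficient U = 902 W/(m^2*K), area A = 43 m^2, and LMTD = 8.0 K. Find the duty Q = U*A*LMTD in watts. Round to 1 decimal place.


Q = U * A * LMTD
Q = 902 * 43 * 8.0
Q = 310288.0 W


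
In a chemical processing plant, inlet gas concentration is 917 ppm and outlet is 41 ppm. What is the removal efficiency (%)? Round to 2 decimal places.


Efficiency = (G_in - G_out) / G_in * 100%
Efficiency = (917 - 41) / 917 * 100
Efficiency = 876 / 917 * 100
Efficiency = 95.53%


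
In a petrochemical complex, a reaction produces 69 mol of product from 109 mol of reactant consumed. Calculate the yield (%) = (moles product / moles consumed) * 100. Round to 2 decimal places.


Yield = (moles product / moles consumed) * 100%
Yield = (69 / 109) * 100
Yield = 0.633 * 100
Yield = 63.30%


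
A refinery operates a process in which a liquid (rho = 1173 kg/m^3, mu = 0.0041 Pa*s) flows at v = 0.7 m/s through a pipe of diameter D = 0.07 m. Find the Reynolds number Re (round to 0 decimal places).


Re = rho * v * D / mu
Re = 1173 * 0.7 * 0.07 / 0.0041
Re = 57.477 / 0.0041
Re = 14019


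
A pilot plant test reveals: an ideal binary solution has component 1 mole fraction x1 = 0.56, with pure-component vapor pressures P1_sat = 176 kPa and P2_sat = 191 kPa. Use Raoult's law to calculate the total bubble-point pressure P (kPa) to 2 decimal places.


P = x1*P1_sat + x2*P2_sat
x2 = 1 - x1 = 1 - 0.56 = 0.44
P = 0.56*176 + 0.44*191
P = 98.56 + 84.04
P = 182.60 kPa


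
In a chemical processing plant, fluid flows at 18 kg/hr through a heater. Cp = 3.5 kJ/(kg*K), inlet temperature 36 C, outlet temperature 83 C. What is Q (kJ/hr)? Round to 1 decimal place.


Q = m_dot * Cp * (T2 - T1)
Q = 18 * 3.5 * (83 - 36)
Q = 18 * 3.5 * 47
Q = 2961.0 kJ/hr


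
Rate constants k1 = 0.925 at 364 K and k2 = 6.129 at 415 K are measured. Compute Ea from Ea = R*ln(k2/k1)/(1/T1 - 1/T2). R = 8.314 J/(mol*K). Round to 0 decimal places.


Ea = R * ln(k2/k1) / (1/T1 - 1/T2)
ln(k2/k1) = ln(6.129/0.925) = 1.8909931
1/T1 - 1/T2 = 1/364 - 1/415 = 0.000337614193
Ea = 8.314 * 1.8909931 / 0.000337614193
Ea = 46567 J/mol


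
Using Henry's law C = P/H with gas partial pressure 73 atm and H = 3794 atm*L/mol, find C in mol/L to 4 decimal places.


C = P / H
C = 73 / 3794
C = 0.0192 mol/L


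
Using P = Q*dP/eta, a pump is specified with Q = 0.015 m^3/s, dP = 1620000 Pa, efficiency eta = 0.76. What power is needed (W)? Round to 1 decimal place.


P = Q * dP / eta
P = 0.015 * 1620000 / 0.76
P = 24300.0 / 0.76
P = 31973.7 W


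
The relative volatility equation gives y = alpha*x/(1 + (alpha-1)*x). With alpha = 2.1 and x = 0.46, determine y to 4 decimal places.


y = alpha*x / (1 + (alpha-1)*x)
y = 2.1*0.46 / (1 + (2.1-1)*0.46)
y = 0.966 / (1 + 0.506)
y = 0.966 / 1.506
y = 0.6414


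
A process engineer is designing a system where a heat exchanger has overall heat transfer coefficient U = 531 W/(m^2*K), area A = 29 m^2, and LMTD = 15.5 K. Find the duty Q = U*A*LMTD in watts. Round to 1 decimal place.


Q = U * A * LMTD
Q = 531 * 29 * 15.5
Q = 238684.5 W


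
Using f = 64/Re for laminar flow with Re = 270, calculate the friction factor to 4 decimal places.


f = 64 / Re
f = 64 / 270
f = 0.2370


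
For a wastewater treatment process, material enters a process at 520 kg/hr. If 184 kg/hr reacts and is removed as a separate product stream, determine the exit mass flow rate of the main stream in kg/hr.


Steady-state mass balance on the main outlet: F_out = F_in - F_removed
F_out = 520 - 184
F_out = 336 kg/hr


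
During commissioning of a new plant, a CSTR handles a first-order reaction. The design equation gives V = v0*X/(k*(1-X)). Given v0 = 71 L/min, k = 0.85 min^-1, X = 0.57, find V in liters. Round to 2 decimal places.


V = v0 * X / (k * (1 - X))
V = 71 * 0.57 / (0.85 * (1 - 0.57))
V = 40.47 / (0.85 * 0.43)
V = 40.47 / 0.3655
V = 110.73 L


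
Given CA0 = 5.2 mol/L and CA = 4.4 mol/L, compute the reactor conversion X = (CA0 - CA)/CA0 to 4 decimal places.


X = (CA0 - CA) / CA0
X = (5.2 - 4.4) / 5.2
X = 0.8 / 5.2
X = 0.1538


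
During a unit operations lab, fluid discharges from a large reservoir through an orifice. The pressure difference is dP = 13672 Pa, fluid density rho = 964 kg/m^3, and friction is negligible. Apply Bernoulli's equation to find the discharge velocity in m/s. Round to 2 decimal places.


v = sqrt(2*dP/rho)
v = sqrt(2*13672/964)
v = sqrt(28.365145)
v = 5.33 m/s


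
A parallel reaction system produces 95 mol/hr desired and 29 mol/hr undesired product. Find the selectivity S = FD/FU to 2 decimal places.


S = desired product rate / undesired product rate
S = 95 / 29
S = 3.28


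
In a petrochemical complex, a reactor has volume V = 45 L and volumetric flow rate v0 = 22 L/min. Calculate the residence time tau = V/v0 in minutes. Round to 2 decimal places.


tau = V / v0
tau = 45 / 22
tau = 2.05 min


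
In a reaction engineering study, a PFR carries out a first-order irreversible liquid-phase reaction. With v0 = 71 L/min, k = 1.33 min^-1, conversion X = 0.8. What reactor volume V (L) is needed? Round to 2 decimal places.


V = (v0/k) * ln(1/(1-X))
V = (71/1.33) * ln(1/(1-0.8))
V = 53.383459 * ln(5.0)
V = 53.383459 * 1.609438
V = 85.92 L


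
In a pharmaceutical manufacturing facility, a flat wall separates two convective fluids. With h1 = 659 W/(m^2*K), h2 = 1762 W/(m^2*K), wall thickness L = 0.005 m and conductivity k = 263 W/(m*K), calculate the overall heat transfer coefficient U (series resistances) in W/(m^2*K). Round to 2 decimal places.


1/U = 1/h1 + L/k + 1/h2
1/U = 1/659 + 0.005/263 + 1/1762
1/U = 0.0015174507 + 1.90114e-05 + 0.0005675369
1/U = 0.002103999
U = 475.29 W/(m^2*K)


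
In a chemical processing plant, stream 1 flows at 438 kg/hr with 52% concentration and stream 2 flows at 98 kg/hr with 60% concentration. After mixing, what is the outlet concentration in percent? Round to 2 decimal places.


Mass balance on solute: F1*x1 + F2*x2 = F3*x3
F3 = F1 + F2 = 438 + 98 = 536 kg/hr
x3 = (F1*x1 + F2*x2)/F3
x3 = (438*0.52 + 98*0.6) / 536
x3 = 53.46%


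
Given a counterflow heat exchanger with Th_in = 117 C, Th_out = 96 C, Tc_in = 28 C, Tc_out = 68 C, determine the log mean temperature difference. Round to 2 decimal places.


dT1 = Th_in - Tc_out = 117 - 68 = 49
dT2 = Th_out - Tc_in = 96 - 28 = 68
LMTD = (dT1 - dT2) / ln(dT1/dT2)
LMTD = (49 - 68) / ln(49/68)
LMTD = 57.98 K


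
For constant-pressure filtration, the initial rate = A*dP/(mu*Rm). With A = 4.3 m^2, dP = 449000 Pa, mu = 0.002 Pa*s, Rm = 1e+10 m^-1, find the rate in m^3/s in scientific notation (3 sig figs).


rate = A * dP / (mu * Rm)
rate = 4.3 * 449000 / (0.002 * 1e+10)
rate = 1930700.0 / 2.000e+07
rate = 9.65e-02 m^3/s


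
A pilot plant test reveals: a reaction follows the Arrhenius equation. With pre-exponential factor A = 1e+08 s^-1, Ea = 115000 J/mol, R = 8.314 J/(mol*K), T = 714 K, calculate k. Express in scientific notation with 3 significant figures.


k = A * exp(-Ea/(R*T))
k = 1e+08 * exp(-115000 / (8.314 * 714))
k = 1e+08 * exp(-19.372676)
k = 3.86e-01


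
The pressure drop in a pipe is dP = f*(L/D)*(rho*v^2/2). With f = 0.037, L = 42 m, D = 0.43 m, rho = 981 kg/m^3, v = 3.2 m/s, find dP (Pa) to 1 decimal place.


dP = f * (L/D) * (rho*v^2/2)
dP = 0.037 * (42/0.43) * (981*3.2^2/2)
L/D = 97.6744186
rho*v^2/2 = 981*10.24/2 = 5022.72
dP = 0.037 * 97.6744186 * 5022.72
dP = 18151.9 Pa


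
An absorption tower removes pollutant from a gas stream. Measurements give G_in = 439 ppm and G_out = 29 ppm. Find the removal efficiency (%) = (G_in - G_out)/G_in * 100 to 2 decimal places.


Efficiency = (G_in - G_out) / G_in * 100%
Efficiency = (439 - 29) / 439 * 100
Efficiency = 410 / 439 * 100
Efficiency = 93.39%


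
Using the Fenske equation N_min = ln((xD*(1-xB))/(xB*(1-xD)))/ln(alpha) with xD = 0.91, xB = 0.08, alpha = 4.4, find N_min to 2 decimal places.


N_min = ln((xD*(1-xB))/(xB*(1-xD))) / ln(alpha)
Numerator inside ln: 0.8372 / 0.0072 = 116.277778
ln(116.277778) = 4.755982
ln(alpha) = ln(4.4) = 1.481605
N_min = 4.755982 / 1.481605 = 3.21


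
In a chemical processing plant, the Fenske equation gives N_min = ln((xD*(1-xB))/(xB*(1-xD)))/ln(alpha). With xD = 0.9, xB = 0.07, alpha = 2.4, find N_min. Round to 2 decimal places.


N_min = ln((xD*(1-xB))/(xB*(1-xD))) / ln(alpha)
Numerator inside ln: 0.837 / 0.007 = 119.571429
ln(119.571429) = 4.783914
ln(alpha) = ln(2.4) = 0.875469
N_min = 4.783914 / 0.875469 = 5.46


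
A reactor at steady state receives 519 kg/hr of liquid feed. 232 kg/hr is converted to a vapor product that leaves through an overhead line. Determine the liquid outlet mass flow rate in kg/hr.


Steady-state mass balance on the main outlet: F_out = F_in - F_removed
F_out = 519 - 232
F_out = 287 kg/hr


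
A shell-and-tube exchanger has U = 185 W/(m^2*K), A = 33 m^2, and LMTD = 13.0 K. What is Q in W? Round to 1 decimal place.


Q = U * A * LMTD
Q = 185 * 33 * 13.0
Q = 79365.0 W


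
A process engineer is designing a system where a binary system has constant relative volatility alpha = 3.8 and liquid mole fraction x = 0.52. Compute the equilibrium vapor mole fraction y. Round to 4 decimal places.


y = alpha*x / (1 + (alpha-1)*x)
y = 3.8*0.52 / (1 + (3.8-1)*0.52)
y = 1.976 / (1 + 1.456)
y = 1.976 / 2.456
y = 0.8046


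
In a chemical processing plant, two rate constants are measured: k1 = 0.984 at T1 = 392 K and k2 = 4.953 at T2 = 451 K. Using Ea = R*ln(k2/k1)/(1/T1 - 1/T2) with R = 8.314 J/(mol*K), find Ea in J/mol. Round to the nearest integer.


Ea = R * ln(k2/k1) / (1/T1 - 1/T2)
ln(k2/k1) = ln(4.953/0.984) = 1.6161228
1/T1 - 1/T2 = 1/392 - 1/451 = 0.000333725508
Ea = 8.314 * 1.6161228 / 0.000333725508
Ea = 40262 J/mol


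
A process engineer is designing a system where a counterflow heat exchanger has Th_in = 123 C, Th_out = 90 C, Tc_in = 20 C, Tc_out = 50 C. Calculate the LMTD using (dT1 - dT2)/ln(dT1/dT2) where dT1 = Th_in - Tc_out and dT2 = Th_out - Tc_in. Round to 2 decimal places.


dT1 = Th_in - Tc_out = 123 - 50 = 73
dT2 = Th_out - Tc_in = 90 - 20 = 70
LMTD = (dT1 - dT2) / ln(dT1/dT2)
LMTD = (73 - 70) / ln(73/70)
LMTD = 71.49 K


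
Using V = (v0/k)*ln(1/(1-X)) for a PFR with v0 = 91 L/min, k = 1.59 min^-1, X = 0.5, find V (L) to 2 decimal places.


V = (v0/k) * ln(1/(1-X))
V = (91/1.59) * ln(1/(1-0.5))
V = 57.232704 * ln(2.0)
V = 57.232704 * 0.693147
V = 39.67 L


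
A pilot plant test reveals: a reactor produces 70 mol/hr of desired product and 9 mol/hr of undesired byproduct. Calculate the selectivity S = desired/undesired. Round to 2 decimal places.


S = desired product rate / undesired product rate
S = 70 / 9
S = 7.78


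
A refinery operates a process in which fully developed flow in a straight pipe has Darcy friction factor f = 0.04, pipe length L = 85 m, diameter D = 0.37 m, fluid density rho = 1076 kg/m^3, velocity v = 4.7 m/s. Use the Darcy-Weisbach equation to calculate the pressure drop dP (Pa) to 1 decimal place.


dP = f * (L/D) * (rho*v^2/2)
dP = 0.04 * (85/0.37) * (1076*4.7^2/2)
L/D = 229.72972973
rho*v^2/2 = 1076*22.09/2 = 11884.42
dP = 0.04 * 229.72972973 * 11884.42
dP = 109208.2 Pa


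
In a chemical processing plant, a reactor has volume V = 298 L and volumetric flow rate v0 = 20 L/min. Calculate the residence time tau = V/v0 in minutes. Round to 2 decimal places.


tau = V / v0
tau = 298 / 20
tau = 14.90 min


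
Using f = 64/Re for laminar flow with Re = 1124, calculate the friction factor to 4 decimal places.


f = 64 / Re
f = 64 / 1124
f = 0.0569


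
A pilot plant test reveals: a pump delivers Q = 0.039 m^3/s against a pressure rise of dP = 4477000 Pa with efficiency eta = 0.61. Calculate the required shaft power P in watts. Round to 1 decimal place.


P = Q * dP / eta
P = 0.039 * 4477000 / 0.61
P = 174603.0 / 0.61
P = 286234.4 W


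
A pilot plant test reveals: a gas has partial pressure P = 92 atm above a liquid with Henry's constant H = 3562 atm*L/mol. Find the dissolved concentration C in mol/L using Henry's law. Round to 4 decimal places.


C = P / H
C = 92 / 3562
C = 0.0258 mol/L


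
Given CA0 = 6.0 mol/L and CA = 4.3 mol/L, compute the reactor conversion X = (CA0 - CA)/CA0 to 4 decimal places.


X = (CA0 - CA) / CA0
X = (6.0 - 4.3) / 6.0
X = 1.7 / 6.0
X = 0.2833


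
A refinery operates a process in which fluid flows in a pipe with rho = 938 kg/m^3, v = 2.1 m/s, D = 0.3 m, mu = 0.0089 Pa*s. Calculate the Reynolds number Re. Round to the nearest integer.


Re = rho * v * D / mu
Re = 938 * 2.1 * 0.3 / 0.0089
Re = 590.94 / 0.0089
Re = 66398


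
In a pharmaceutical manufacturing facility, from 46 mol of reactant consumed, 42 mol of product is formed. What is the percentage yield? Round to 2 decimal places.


Yield = (moles product / moles consumed) * 100%
Yield = (42 / 46) * 100
Yield = 0.913 * 100
Yield = 91.30%


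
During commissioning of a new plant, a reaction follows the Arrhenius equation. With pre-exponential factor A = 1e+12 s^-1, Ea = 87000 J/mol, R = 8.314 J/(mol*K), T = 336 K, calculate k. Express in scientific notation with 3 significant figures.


k = A * exp(-Ea/(R*T))
k = 1e+12 * exp(-87000 / (8.314 * 336))
k = 1e+12 * exp(-31.143682)
k = 2.98e-02


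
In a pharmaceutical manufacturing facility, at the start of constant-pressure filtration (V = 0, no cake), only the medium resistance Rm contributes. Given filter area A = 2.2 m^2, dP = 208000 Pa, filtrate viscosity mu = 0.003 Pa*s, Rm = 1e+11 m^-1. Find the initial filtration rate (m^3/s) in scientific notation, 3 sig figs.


rate = A * dP / (mu * Rm)
rate = 2.2 * 208000 / (0.003 * 1e+11)
rate = 457600.0 / 3.000e+08
rate = 1.53e-03 m^3/s


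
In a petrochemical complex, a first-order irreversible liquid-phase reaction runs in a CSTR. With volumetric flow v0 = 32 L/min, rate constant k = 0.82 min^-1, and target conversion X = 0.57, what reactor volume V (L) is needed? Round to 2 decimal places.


V = v0 * X / (k * (1 - X))
V = 32 * 0.57 / (0.82 * (1 - 0.57))
V = 18.24 / (0.82 * 0.43)
V = 18.24 / 0.3526
V = 51.73 L


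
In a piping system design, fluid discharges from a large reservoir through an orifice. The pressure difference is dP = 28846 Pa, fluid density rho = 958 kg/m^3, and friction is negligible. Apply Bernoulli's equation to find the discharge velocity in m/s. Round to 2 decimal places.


v = sqrt(2*dP/rho)
v = sqrt(2*28846/958)
v = sqrt(60.221294)
v = 7.76 m/s


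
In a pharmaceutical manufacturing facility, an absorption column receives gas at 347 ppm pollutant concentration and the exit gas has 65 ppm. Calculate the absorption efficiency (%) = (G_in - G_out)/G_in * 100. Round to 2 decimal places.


Efficiency = (G_in - G_out) / G_in * 100%
Efficiency = (347 - 65) / 347 * 100
Efficiency = 282 / 347 * 100
Efficiency = 81.27%


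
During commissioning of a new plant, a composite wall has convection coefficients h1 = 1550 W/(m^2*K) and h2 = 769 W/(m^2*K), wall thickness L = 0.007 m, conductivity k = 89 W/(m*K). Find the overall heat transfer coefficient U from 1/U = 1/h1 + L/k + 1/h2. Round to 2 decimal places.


1/U = 1/h1 + L/k + 1/h2
1/U = 1/1550 + 0.007/89 + 1/769
1/U = 0.0006451613 + 7.86517e-05 + 0.0013003901
1/U = 0.0020242031
U = 494.02 W/(m^2*K)


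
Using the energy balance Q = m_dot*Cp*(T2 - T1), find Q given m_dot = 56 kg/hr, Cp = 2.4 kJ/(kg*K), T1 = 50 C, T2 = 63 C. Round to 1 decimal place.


Q = m_dot * Cp * (T2 - T1)
Q = 56 * 2.4 * (63 - 50)
Q = 56 * 2.4 * 13
Q = 1747.2 kJ/hr


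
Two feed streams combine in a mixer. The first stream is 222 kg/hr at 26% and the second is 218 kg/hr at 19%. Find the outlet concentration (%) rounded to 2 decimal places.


Mass balance on solute: F1*x1 + F2*x2 = F3*x3
F3 = F1 + F2 = 222 + 218 = 440 kg/hr
x3 = (F1*x1 + F2*x2)/F3
x3 = (222*0.26 + 218*0.19) / 440
x3 = 22.53%


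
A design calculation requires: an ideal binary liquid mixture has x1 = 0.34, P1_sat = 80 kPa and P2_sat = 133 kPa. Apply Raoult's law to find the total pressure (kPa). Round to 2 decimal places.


P = x1*P1_sat + x2*P2_sat
x2 = 1 - x1 = 1 - 0.34 = 0.66
P = 0.34*80 + 0.66*133
P = 27.2 + 87.78
P = 114.98 kPa


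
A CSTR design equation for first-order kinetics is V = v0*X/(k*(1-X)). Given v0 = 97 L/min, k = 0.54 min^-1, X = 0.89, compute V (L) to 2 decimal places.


V = v0 * X / (k * (1 - X))
V = 97 * 0.89 / (0.54 * (1 - 0.89))
V = 86.33 / (0.54 * 0.11)
V = 86.33 / 0.0594
V = 1453.37 L


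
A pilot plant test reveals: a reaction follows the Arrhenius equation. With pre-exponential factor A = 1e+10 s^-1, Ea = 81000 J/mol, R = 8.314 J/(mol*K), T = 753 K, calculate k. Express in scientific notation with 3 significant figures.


k = A * exp(-Ea/(R*T))
k = 1e+10 * exp(-81000 / (8.314 * 753))
k = 1e+10 * exp(-12.938384)
k = 2.40e+04


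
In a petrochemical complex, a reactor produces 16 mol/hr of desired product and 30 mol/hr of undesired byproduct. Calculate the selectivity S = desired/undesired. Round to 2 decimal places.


S = desired product rate / undesired product rate
S = 16 / 30
S = 0.53


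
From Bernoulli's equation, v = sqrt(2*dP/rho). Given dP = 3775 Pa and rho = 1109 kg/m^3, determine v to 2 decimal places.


v = sqrt(2*dP/rho)
v = sqrt(2*3775/1109)
v = sqrt(6.807935)
v = 2.61 m/s


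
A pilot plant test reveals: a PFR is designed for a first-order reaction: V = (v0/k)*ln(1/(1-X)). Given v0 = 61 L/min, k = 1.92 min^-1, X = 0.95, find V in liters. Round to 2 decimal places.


V = (v0/k) * ln(1/(1-X))
V = (61/1.92) * ln(1/(1-0.95))
V = 31.770833 * ln(20.0)
V = 31.770833 * 2.995732
V = 95.18 L


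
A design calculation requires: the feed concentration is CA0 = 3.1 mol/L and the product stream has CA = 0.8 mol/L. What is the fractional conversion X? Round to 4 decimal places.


X = (CA0 - CA) / CA0
X = (3.1 - 0.8) / 3.1
X = 2.3 / 3.1
X = 0.7419


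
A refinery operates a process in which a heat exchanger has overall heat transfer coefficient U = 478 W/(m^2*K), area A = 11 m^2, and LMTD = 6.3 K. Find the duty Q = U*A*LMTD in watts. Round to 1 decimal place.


Q = U * A * LMTD
Q = 478 * 11 * 6.3
Q = 33125.4 W


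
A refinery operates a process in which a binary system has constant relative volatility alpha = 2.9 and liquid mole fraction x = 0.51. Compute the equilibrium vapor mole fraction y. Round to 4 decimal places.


y = alpha*x / (1 + (alpha-1)*x)
y = 2.9*0.51 / (1 + (2.9-1)*0.51)
y = 1.479 / (1 + 0.969)
y = 1.479 / 1.969
y = 0.7511


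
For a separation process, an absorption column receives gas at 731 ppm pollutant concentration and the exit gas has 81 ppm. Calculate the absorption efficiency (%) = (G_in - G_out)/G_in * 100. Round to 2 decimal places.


Efficiency = (G_in - G_out) / G_in * 100%
Efficiency = (731 - 81) / 731 * 100
Efficiency = 650 / 731 * 100
Efficiency = 88.92%


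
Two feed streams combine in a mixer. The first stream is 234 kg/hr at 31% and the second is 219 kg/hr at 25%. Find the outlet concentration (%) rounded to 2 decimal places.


Mass balance on solute: F1*x1 + F2*x2 = F3*x3
F3 = F1 + F2 = 234 + 219 = 453 kg/hr
x3 = (F1*x1 + F2*x2)/F3
x3 = (234*0.31 + 219*0.25) / 453
x3 = 28.10%


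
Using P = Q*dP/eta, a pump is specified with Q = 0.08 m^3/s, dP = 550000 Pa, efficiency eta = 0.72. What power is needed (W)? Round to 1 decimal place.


P = Q * dP / eta
P = 0.08 * 550000 / 0.72
P = 44000.0 / 0.72
P = 61111.1 W


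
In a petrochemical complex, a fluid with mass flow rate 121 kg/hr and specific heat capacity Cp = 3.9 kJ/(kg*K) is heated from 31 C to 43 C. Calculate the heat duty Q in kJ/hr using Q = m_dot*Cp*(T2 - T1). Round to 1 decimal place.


Q = m_dot * Cp * (T2 - T1)
Q = 121 * 3.9 * (43 - 31)
Q = 121 * 3.9 * 12
Q = 5662.8 kJ/hr


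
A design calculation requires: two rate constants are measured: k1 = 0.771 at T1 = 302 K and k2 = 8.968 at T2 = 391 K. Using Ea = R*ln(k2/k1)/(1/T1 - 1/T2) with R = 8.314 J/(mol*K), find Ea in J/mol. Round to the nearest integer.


Ea = R * ln(k2/k1) / (1/T1 - 1/T2)
ln(k2/k1) = ln(8.968/0.771) = 2.4537296
1/T1 - 1/T2 = 1/302 - 1/391 = 0.000753713521
Ea = 8.314 * 2.4537296 / 0.000753713521
Ea = 27066 J/mol


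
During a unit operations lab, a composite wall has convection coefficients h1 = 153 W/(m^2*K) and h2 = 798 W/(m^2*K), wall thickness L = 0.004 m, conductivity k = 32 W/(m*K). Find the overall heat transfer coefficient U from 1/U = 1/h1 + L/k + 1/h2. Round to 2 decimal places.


1/U = 1/h1 + L/k + 1/h2
1/U = 1/153 + 0.004/32 + 1/798
1/U = 0.0065359477 + 0.000125 + 0.0012531328
1/U = 0.0079140805
U = 126.36 W/(m^2*K)


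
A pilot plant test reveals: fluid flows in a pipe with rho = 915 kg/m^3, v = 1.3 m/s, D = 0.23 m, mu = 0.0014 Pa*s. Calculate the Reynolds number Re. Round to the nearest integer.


Re = rho * v * D / mu
Re = 915 * 1.3 * 0.23 / 0.0014
Re = 273.585 / 0.0014
Re = 195418


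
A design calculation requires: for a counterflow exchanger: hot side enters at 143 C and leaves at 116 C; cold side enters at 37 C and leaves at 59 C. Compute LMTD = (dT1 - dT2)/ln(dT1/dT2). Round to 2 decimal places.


dT1 = Th_in - Tc_out = 143 - 59 = 84
dT2 = Th_out - Tc_in = 116 - 37 = 79
LMTD = (dT1 - dT2) / ln(dT1/dT2)
LMTD = (84 - 79) / ln(84/79)
LMTD = 81.47 K


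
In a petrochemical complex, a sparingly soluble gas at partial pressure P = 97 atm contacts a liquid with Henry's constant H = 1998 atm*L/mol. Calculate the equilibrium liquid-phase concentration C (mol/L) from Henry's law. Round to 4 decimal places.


C = P / H
C = 97 / 1998
C = 0.0485 mol/L


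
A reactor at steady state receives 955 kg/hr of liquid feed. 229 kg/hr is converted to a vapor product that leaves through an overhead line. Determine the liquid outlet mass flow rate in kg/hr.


Steady-state mass balance on the main outlet: F_out = F_in - F_removed
F_out = 955 - 229
F_out = 726 kg/hr


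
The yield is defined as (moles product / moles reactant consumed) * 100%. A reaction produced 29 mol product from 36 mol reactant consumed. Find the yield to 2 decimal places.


Yield = (moles product / moles consumed) * 100%
Yield = (29 / 36) * 100
Yield = 0.8056 * 100
Yield = 80.56%


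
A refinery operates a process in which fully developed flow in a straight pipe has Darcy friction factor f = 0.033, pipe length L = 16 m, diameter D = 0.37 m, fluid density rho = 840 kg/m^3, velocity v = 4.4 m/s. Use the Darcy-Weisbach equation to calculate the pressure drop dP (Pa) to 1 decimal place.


dP = f * (L/D) * (rho*v^2/2)
dP = 0.033 * (16/0.37) * (840*4.4^2/2)
L/D = 43.24324324
rho*v^2/2 = 840*19.36/2 = 8131.2
dP = 0.033 * 43.24324324 * 8131.2
dP = 11603.4 Pa


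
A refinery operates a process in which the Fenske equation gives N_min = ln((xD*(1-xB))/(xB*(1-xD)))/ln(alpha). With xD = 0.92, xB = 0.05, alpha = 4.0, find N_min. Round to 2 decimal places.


N_min = ln((xD*(1-xB))/(xB*(1-xD))) / ln(alpha)
Numerator inside ln: 0.874 / 0.004 = 218.5
ln(218.5) = 5.386786
ln(alpha) = ln(4.0) = 1.386294
N_min = 5.386786 / 1.386294 = 3.89


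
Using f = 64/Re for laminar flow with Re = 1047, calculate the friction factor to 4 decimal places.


f = 64 / Re
f = 64 / 1047
f = 0.0611


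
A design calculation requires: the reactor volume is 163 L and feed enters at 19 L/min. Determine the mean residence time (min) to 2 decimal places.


tau = V / v0
tau = 163 / 19
tau = 8.58 min


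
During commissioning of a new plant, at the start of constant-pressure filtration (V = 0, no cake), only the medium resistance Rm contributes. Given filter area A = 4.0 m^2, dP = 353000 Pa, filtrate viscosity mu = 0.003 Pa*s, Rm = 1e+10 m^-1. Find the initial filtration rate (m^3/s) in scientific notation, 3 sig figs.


rate = A * dP / (mu * Rm)
rate = 4.0 * 353000 / (0.003 * 1e+10)
rate = 1412000.0 / 3.000e+07
rate = 4.71e-02 m^3/s


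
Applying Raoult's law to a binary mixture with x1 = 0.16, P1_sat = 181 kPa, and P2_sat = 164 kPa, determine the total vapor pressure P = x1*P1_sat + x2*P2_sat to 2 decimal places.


P = x1*P1_sat + x2*P2_sat
x2 = 1 - x1 = 1 - 0.16 = 0.84
P = 0.16*181 + 0.84*164
P = 28.96 + 137.76
P = 166.72 kPa


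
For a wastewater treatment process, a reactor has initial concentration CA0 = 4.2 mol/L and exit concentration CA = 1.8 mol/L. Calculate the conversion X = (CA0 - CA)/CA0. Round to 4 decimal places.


X = (CA0 - CA) / CA0
X = (4.2 - 1.8) / 4.2
X = 2.4 / 4.2
X = 0.5714


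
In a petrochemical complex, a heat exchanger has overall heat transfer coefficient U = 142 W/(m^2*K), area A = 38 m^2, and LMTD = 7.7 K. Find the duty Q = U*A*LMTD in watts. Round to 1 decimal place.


Q = U * A * LMTD
Q = 142 * 38 * 7.7
Q = 41549.2 W


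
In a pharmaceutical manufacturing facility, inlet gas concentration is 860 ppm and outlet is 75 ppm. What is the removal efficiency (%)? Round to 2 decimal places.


Efficiency = (G_in - G_out) / G_in * 100%
Efficiency = (860 - 75) / 860 * 100
Efficiency = 785 / 860 * 100
Efficiency = 91.28%


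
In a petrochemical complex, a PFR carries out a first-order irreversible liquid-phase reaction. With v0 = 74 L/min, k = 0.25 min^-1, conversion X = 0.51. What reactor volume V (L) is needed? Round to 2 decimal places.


V = (v0/k) * ln(1/(1-X))
V = (74/0.25) * ln(1/(1-0.51))
V = 296.0 * ln(2.040816)
V = 296.0 * 0.71335
V = 211.15 L


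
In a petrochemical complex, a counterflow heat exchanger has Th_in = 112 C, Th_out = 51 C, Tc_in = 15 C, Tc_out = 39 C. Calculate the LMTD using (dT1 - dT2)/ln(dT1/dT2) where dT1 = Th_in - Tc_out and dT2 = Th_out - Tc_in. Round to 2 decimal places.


dT1 = Th_in - Tc_out = 112 - 39 = 73
dT2 = Th_out - Tc_in = 51 - 15 = 36
LMTD = (dT1 - dT2) / ln(dT1/dT2)
LMTD = (73 - 36) / ln(73/36)
LMTD = 52.34 K


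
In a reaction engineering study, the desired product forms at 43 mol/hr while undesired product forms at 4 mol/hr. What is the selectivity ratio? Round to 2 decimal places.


S = desired product rate / undesired product rate
S = 43 / 4
S = 10.75


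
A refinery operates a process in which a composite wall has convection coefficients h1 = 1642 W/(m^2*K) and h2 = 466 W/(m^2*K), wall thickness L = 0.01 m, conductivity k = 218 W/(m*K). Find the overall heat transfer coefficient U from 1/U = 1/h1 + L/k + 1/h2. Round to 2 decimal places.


1/U = 1/h1 + L/k + 1/h2
1/U = 1/1642 + 0.01/218 + 1/466
1/U = 0.0006090134 + 4.58716e-05 + 0.0021459227
1/U = 0.0028008077
U = 357.04 W/(m^2*K)


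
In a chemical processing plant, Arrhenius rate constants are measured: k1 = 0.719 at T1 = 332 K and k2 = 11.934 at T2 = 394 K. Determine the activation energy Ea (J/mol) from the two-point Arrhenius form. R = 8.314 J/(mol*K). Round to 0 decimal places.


Ea = R * ln(k2/k1) / (1/T1 - 1/T2)
ln(k2/k1) = ln(11.934/0.719) = 2.8092854
1/T1 - 1/T2 = 1/332 - 1/394 = 0.000473977127
Ea = 8.314 * 2.8092854 / 0.000473977127
Ea = 49277 J/mol


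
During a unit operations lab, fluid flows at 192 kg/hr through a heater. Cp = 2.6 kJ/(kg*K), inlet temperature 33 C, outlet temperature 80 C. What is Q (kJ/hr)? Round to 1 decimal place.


Q = m_dot * Cp * (T2 - T1)
Q = 192 * 2.6 * (80 - 33)
Q = 192 * 2.6 * 47
Q = 23462.4 kJ/hr


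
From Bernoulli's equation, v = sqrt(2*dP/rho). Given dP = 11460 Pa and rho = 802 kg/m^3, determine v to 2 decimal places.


v = sqrt(2*dP/rho)
v = sqrt(2*11460/802)
v = sqrt(28.578554)
v = 5.35 m/s
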